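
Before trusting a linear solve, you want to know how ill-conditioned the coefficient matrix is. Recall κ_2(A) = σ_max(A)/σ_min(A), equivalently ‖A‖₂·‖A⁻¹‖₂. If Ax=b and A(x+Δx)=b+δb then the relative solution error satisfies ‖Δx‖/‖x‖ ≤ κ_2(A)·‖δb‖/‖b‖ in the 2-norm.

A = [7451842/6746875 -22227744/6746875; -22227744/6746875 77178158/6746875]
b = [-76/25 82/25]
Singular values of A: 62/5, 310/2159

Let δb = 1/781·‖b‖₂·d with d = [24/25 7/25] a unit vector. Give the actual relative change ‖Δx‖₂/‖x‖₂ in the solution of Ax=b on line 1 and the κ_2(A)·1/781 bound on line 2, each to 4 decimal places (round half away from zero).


from the listed singular values, σ₁ = 62/5, σ_n = 310/2159
κ_2(A) = (62/5) / (310/2159) = 86.3600
bound on ‖Δx‖/‖x‖: κ·ε = 86.3600·1/781 = 0.1106
solve Ax = b  →  x = [-13.4622 -3.5905]
‖b‖ = 4.4721, ‖x‖ = 13.9328
δb = ε·‖b‖·d = [0.0055 0.0016]; solving A·Δx = δb gives ‖Δx‖ = 0.0399
realised ‖Δx‖/‖x‖ = 0.0029
tightness: 0.0029 against a bound of 0.1106 (unrounded ratio ≈ 0.0259)

0.0029
0.1106


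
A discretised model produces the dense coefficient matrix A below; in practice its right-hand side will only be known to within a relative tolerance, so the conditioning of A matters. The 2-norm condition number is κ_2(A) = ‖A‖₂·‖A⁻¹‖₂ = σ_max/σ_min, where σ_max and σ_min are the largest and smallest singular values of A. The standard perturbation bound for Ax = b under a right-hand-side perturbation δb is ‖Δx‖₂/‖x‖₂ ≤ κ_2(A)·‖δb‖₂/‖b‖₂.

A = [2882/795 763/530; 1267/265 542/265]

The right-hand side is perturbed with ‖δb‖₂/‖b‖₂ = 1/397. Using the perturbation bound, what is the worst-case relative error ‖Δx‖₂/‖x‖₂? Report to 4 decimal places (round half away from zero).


AᵀA = [910141/25281 126385/8427; 126385/8427 70289/11236]; tr = 4273165/101124, det = 28561/101124
eigenvalues of AᵀA: λ = (tr ± √(tr²−4·det))/2 = 169/4, 169/25281
σ_max=√(169/4)=(13/2), σ_min=√(169/25281)=(13/159) → κ = 79.5000
worst-case relative error ≤ 79.5000 × 1/397 = 0.2003

0.2003


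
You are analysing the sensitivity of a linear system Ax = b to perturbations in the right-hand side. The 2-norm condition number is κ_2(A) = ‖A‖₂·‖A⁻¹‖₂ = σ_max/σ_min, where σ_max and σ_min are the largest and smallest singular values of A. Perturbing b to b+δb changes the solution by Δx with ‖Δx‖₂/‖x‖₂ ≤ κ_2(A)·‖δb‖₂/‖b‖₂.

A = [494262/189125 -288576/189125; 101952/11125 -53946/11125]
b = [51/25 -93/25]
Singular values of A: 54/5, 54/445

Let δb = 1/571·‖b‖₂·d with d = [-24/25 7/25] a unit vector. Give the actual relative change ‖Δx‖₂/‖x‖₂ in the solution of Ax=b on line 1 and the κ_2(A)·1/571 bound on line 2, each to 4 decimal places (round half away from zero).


0.0025
0.1559

largest singular value 54/5, smallest 54/445
κ = σ_max/σ_min = (54/5)/(54/445) = 89.0000
κ_2(A)·‖δb‖/‖b‖ = 0.1559
solve Ax = b  →  x = [-11.8791 -21.6830]
‖b‖₂ = 4.2426 and ‖x‖₂ = 24.7238
δb = ε·‖b‖·d = [-0.0071 0.0021]; solving A·Δx = δb gives ‖Δx‖ = 0.0612
dividing the unrounded norms, ‖Δx‖/‖x‖ = 0.0025
so the bound overstates the realised error by a factor of ≈ 62.9365 (computed from the unrounded values)


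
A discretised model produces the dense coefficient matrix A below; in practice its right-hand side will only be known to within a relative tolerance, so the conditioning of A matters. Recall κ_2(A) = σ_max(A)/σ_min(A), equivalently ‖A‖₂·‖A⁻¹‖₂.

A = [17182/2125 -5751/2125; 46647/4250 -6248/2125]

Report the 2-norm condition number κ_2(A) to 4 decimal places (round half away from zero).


M = AᵀA = [671365421/3612500 -48907782/903125; -48907782/903125 14422301/903125]. tr(M)=5832437/28900, det(M)=25411681/722500
char-poly roots: 5041/25 and 5041/28900
κ_2(A) = √(λ_max/λ_min) = √((5041/25) / (5041/28900)) = 34.0000

34.0000


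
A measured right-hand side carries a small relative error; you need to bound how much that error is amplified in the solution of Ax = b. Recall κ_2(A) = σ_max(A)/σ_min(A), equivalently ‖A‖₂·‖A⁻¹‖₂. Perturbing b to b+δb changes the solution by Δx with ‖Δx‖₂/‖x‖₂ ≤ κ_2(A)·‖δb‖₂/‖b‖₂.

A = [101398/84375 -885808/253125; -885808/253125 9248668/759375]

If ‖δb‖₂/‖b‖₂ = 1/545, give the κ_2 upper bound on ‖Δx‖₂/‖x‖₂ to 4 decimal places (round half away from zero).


M = AᵀA = [1403503684/102515625 -14401466464/307546875; -14401466464/307546875 148159619344/922640625]. tr(M)=257265844/1476225, det(M)=937024/164025
solving λ² − 257265844/1476225·λ + 937024/164025 = 0 gives λ = 4356/25, 1936/59049
κ = σ_max/σ_min = (66/5)/(44/243) = 72.9000
worst-case relative error ≤ 72.9000 × 1/545 = 0.1338

0.1338


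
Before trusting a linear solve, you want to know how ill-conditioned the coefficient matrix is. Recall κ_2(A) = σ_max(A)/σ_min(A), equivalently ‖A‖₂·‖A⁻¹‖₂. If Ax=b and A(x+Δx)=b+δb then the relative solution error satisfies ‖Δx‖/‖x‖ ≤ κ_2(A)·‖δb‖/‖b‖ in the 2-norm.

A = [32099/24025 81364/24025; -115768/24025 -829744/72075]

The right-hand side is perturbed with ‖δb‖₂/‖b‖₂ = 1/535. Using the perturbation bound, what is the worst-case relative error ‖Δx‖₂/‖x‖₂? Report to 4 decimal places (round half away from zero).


AᵀA = [23092121/923521 166228660/2770563; 166228660/2770563 1196889616/8311689]; tr = 1404718705/8311689, det = 7311616/8311689
char-poly roots: 169 and 43264/8311689
κ = σ_max/σ_min = 13/(208/2883) = 180.1875
worst-case relative error ≤ 180.1875 × 1/535 = 0.3368

0.3368


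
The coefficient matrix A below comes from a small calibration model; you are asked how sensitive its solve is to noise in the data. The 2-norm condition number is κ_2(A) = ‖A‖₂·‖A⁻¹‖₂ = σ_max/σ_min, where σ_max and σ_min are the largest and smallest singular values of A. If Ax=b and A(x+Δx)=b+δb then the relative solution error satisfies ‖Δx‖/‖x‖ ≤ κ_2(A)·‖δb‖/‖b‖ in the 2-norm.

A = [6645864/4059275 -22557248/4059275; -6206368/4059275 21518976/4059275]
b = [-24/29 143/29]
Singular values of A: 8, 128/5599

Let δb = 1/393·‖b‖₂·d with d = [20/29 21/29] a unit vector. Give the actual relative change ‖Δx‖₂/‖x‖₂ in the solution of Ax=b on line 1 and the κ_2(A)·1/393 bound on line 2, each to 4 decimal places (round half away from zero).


0.0042
0.8904

from the listed singular values, σ₁ = 8, σ_n = 128/5599
condition number: 8 ÷ (128/5599) = 349.9375
κ_2(A)·‖δb‖/‖b‖ = 0.8904
solve Ax = b  →  x = [125.8375 37.2234]
‖b‖ = 5.0000, ‖x‖ = 131.2275
Δx = A⁻¹·δb where δb = 1/393·5.0000·d; ‖Δx‖ = 0.5565
dividing the unrounded norms, ‖Δx‖/‖x‖ = 0.0042
so the bound overstates the realised error by a factor of ≈ 209.9640 (computed from the unrounded values)


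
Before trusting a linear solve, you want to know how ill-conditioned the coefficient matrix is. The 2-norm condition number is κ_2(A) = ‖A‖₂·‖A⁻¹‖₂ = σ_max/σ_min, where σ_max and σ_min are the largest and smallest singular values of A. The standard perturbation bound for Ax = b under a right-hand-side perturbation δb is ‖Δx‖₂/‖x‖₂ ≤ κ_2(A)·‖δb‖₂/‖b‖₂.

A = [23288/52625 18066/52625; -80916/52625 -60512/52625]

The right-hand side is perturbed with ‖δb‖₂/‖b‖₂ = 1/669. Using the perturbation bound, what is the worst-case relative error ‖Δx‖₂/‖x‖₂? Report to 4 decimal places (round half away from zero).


0.3146

form AᵀA = [11343568/4431025 8507376/4431025; 8507376/4431025 6380932/4431025] with trace 708980/177241 and determinant 64/177241
char-poly roots: 4 and 16/177241
κ_2(A) = √(λ_max/λ_min) = √(4 / (16/177241)) = 210.5000
κ_2(A)·‖δb‖/‖b‖ = 0.3146


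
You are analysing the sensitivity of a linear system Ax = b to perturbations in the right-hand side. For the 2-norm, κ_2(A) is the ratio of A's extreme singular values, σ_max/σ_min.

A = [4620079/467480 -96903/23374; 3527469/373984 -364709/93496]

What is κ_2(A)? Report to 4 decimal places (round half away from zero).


396.8000

form AᵀA = [59690662957/319820800 -1243546209/15991040; -1243546209/15991040 25908325/799552] with trace 5388768689/24601600 and determinant 1874161/6150400
solving λ² − 5388768689/24601600·λ + 1874161/6150400 = 0 gives λ = 5476/25, 1369/984064
κ_2(A) = √(λ_max/λ_min) = √((5476/25) / (1369/984064)) = 396.8000


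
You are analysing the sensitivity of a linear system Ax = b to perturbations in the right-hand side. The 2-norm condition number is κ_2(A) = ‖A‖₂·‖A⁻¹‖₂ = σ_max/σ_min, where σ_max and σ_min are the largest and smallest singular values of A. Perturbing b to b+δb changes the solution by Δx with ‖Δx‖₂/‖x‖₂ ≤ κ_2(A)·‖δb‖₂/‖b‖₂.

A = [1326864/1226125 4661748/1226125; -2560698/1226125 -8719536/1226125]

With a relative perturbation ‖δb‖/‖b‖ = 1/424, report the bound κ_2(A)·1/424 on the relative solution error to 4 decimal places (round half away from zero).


0.6804

form AᵀA = [1151244612/208080625 3946519584/208080625; 3946519584/208080625 13531100688/208080625] with trace 587293812/8323225 and determinant 12446784/208080625
char-poly roots: 1764/25 and 7056/8323225
κ_2(A) = √(λ_max/λ_min) = √((1764/25) / (7056/8323225)) = 288.5000
κ_2(A)·‖δb‖/‖b‖ = 0.6804


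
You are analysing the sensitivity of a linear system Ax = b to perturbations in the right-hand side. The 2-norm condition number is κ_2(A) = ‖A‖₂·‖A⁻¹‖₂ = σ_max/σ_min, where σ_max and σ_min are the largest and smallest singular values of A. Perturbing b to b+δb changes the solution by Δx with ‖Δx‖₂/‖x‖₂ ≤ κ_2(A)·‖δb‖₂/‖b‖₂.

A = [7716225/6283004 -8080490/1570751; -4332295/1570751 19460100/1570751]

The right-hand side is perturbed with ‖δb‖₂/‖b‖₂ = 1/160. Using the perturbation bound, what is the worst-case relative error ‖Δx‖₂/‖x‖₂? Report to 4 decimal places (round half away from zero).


form AᵀA = [2129234365225/233586622864 -1182184777125/29198327858; -1182184777125/29198327858 2627158642900/14599163929] with trace 26272321625/138956944 and determinant 9150625/8684809
λ_max, λ_min = (26272321625/138956944 ± √690153504822758480625/19309032285819136)/2 = 3025/16, 48400/8684809
so κ_2 = √((3025/16) / (48400/8684809)) = 184.1875
κ_2(A)·‖δb‖/‖b‖ = 1.1512

1.1512


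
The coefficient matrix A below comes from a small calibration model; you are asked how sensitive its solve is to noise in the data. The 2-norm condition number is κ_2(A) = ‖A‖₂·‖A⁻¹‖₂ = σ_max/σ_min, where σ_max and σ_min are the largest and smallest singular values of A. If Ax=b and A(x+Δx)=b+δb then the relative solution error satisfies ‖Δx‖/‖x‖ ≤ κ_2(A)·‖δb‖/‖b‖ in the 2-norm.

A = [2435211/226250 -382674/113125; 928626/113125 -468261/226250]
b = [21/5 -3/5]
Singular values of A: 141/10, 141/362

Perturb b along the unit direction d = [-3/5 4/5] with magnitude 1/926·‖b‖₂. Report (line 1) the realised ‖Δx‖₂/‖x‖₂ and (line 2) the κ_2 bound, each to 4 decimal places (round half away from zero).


0.0015
0.0391

σ_max = 141/10, σ_min = 141/362
κ_2(A) = (141/10) / (141/362) = 36.2000
worst-case relative error ≤ 36.2000 × 1/926 = 0.0391
solve Ax = b  →  x = [-1.9523 -7.4536]
2-norm of b is 4.2426; of x, 7.7051
with δb = [-0.0027 0.0037], A·Δx = δb → ‖Δx‖ = 0.0118
relative error = 0.0015
tightness: 0.0015 against a bound of 0.0391 (unrounded ratio ≈ 0.0391)


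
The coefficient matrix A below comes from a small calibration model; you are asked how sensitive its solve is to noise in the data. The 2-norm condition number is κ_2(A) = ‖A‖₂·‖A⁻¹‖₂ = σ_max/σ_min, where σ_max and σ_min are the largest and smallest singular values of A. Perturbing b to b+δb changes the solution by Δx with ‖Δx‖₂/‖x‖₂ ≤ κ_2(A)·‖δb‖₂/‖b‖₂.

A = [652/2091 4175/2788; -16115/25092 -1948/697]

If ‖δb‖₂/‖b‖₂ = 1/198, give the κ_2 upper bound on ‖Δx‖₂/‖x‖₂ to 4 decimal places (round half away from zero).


0.5909

M = AᵀA = [1110409/2178576 34220/15129; 34220/15129 270401/26896]. tr(M)=6845/648, det(M)=169/20736
solving λ² − 6845/648·λ + 169/20736 = 0 gives λ = 169/16, 1/1296
so κ_2 = √((169/16) / (1/1296)) = 117.0000
worst-case relative error ≤ 117.0000 × 1/198 = 0.5909


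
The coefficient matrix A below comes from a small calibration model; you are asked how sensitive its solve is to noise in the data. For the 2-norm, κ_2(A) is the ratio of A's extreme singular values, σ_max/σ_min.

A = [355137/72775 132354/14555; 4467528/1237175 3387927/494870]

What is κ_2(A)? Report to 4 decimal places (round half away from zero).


291.1000

form AᵀA = [2256325915401/61224079225 846077131566/12244815845; 846077131566/12244815845 1269134934345/9795852676] with trace 141016183461/847392100 and determinant 276922881/847392100
eigenvalues of AᵀA: λ = (tr ± √(tr²−4·det))/2 = 16641/100, 16641/8473921
κ_2(A) = √(λ_max/λ_min) = √((16641/100) / (16641/8473921)) = 291.1000


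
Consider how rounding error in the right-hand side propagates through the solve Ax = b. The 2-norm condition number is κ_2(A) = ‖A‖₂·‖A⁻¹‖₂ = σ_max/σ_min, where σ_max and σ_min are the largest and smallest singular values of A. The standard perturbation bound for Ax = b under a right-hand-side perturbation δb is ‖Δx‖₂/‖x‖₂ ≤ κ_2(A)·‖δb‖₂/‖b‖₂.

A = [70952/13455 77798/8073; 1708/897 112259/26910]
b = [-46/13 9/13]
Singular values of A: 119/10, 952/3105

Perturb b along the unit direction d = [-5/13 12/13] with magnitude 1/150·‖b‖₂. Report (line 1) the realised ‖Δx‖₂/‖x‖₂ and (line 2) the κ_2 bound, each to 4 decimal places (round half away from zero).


0.0120
0.2588

from the listed singular values, σ₁ = 119/10, σ_n = 952/3105
κ_2(A) = (119/10) / (952/3105) = 38.8125
κ_2(A)·‖δb‖/‖b‖ = 0.2588
solve Ax = b  →  x = [-5.8743 2.8473]
2-norm of b is 3.6056; of x, 6.5280
Δx = A⁻¹·δb where δb = 1/150·3.6056·d; ‖Δx‖ = 0.0784
relative error = 0.0120
realised/bound (from unrounded values) ≈ 0.0464


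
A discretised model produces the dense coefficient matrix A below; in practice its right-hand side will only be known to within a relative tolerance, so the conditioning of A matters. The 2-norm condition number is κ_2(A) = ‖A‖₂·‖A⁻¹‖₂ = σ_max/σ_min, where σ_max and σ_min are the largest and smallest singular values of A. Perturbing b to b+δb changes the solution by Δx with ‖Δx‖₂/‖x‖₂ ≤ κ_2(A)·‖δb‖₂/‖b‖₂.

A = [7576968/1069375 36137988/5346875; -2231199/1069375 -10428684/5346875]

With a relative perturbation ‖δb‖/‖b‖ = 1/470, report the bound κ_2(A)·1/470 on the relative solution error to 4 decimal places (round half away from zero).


0.7846

M = AᵀA = [3442134789/63093125 16390888164/315465625; 16390888164/315465625 78053055264/1577328125]. tr(M)=5658842241/54390625, det(M)=108243216/1359765625
solving λ² − 5658842241/54390625·λ + 108243216/1359765625 = 0 gives λ = 2601/25, 41616/54390625
κ_2(A) = √(λ_max/λ_min) = √((2601/25) / (41616/54390625)) = 368.7500
κ_2(A)·‖δb‖/‖b‖ = 0.7846


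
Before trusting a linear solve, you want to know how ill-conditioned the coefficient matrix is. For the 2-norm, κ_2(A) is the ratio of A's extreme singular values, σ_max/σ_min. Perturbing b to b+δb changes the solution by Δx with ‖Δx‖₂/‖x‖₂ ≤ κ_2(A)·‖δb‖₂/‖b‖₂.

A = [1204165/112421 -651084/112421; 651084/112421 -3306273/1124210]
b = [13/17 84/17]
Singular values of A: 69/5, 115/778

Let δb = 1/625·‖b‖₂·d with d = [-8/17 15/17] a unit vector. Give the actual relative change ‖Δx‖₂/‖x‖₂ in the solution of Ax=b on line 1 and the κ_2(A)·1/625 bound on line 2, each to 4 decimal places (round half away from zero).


0.0020
0.1494

largest singular value 69/5, smallest 115/778
condition number: (69/5) ÷ (115/778) = 93.3600
worst-case relative error ≤ 93.3600 × 1/625 = 0.1494
solve Ax = b  →  x = [12.9263 23.7749]
‖b‖₂ = 5.0000 and ‖x‖₂ = 27.0617
with δb = [-0.0038 0.0071], A·Δx = δb → ‖Δx‖ = 0.0541
realised ‖Δx‖/‖x‖ = 0.0020
tightness: 0.0020 against a bound of 0.1494 (unrounded ratio ≈ 0.0134)


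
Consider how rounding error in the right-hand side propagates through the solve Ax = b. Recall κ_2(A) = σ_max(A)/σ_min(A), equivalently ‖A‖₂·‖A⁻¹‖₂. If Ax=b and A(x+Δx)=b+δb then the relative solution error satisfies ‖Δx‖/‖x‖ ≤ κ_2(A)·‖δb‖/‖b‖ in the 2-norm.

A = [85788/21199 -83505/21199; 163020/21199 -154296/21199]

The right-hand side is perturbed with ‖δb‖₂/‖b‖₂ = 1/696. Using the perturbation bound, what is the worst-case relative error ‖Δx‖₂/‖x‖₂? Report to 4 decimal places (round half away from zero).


0.2471

AᵀA = [117422496/1555009 -111823740/1555009; -111823740/1555009 106506369/1555009]; tr = 266265/1849, det = 1296/1849
char-poly roots: 144 and 9/1849
σ_max=√144=12, σ_min=√(9/1849)=(3/43) → κ = 172.0000
bound on ‖Δx‖/‖x‖: κ·ε = 172.0000·1/696 = 0.2471


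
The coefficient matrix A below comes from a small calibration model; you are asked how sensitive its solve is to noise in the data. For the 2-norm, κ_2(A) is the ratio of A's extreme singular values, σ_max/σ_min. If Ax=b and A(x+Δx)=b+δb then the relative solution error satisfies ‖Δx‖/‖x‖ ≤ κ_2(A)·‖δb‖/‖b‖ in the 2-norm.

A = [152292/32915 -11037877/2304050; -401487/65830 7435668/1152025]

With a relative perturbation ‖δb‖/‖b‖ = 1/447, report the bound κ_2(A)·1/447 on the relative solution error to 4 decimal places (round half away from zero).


0.4266

AᵀA = [10158528969/173343556 -93326088048/1516756115; -93326088048/1516756115 13719654523681/212345856100]; tr = 15555203633/126246050, det = 16867449/40398736
char-poly roots: 12321/100 and 34225/10099684
κ_2(A) = √(λ_max/λ_min) = √((12321/100) / (34225/10099684)) = 190.6800
worst-case relative error ≤ 190.6800 × 1/447 = 0.4266


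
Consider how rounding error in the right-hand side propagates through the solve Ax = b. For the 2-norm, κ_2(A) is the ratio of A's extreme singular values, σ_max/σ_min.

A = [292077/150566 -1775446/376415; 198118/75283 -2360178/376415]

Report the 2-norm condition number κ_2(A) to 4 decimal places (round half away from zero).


M = AᵀA = [18639380125/1743855412 -11182726395/435963853; -11182726395/435963853 26838919048/435963853]. tr(M)=9691927409/134142724, det(M)=2088025/33535681
λ_max, λ_min = (9691927409/134142724 ± √93928975407544971681/17994270402140176)/2 = 289/4, 28900/33535681
κ = σ_max/σ_min = (17/2)/(170/5791) = 289.5500

289.5500


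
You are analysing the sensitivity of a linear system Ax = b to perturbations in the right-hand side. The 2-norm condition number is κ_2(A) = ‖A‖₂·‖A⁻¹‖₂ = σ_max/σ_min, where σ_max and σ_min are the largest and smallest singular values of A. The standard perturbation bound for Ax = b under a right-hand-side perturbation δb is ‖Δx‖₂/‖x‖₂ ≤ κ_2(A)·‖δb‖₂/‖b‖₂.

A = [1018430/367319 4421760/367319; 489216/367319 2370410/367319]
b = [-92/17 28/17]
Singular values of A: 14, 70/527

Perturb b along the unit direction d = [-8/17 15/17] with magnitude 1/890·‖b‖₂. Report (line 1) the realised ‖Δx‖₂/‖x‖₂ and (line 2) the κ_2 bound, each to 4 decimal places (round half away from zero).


0.0016
0.1184

largest singular value 14, smallest 70/527
κ_2(A) = 14 / (70/527) = 105.4000
bound on ‖Δx‖/‖x‖: κ·ε = 105.4000·1/890 = 0.1184
solve Ax = b  →  x = [-29.4425 6.3317]
‖b‖₂ = 5.6569 and ‖x‖₂ = 30.1156
Δx = A⁻¹·δb where δb = 1/890·5.6569·d; ‖Δx‖ = 0.0479
realised ‖Δx‖/‖x‖ = 0.0016
tightness: 0.0016 against a bound of 0.1184 (unrounded ratio ≈ 0.0134)


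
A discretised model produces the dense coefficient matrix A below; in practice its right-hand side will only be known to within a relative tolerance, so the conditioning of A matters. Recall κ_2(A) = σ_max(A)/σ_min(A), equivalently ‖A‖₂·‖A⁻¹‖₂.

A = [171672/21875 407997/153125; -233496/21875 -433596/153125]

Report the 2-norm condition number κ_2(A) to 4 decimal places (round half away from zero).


30.6250

form AᵀA = [3359666304/19140625 6851383704/133984375; 6851383704/133984375 14178681729/937890625] with trace 286083729/1500625 and determinant 1450695744/37515625
solving λ² − 286083729/1500625·λ + 1450695744/37515625 = 0 gives λ = 4761/25, 304704/1500625
so κ_2 = √((4761/25) / (304704/1500625)) = 30.6250


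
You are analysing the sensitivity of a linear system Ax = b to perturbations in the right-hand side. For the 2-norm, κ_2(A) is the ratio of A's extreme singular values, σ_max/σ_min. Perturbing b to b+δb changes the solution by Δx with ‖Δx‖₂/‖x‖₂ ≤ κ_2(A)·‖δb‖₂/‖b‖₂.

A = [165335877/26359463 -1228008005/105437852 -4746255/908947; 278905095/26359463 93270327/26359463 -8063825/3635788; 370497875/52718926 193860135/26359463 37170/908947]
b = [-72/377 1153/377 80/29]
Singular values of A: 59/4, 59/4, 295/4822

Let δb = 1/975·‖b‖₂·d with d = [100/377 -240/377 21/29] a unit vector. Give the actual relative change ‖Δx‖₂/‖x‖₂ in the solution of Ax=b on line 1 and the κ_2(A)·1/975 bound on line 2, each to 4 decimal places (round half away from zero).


from the listed singular values, σ₁ = 59/4, σ_n = 295/4822
condition number: (59/4) ÷ (295/4822) = 241.1000
bound on ‖Δx‖/‖x‖: κ·ε = 241.1000·1/975 = 0.2473
solve Ax = b  →  x = [0.2323 0.1532 -0.0261]
‖b‖ = 4.1231, ‖x‖ = 0.2795
Δx = A⁻¹·δb where δb = 1/975·4.1231·d; ‖Δx‖ = 0.0691
relative error = 0.2473
so the bound is sharp here: realised error equals the bound

0.2473
0.2473


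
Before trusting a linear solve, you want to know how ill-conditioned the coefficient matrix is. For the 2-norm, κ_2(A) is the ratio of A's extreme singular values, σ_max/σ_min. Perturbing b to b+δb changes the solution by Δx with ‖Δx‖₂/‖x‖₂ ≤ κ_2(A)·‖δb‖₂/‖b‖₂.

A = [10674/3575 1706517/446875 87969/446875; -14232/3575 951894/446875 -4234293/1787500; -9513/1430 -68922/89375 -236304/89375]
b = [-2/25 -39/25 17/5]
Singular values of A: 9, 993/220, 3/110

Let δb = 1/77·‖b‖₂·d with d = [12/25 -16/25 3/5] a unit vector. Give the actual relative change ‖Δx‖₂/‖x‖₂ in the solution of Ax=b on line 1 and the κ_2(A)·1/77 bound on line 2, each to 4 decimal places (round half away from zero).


0.0162
4.2857

from the listed singular values, σ₁ = 9, σ_n = 3/110
κ = σ_max/σ_min = 9/(3/110) = 330.0000
perturbation bound = 330.0000·1/77 = 4.2857
solve Ax = b  →  x = [-42.5128 28.1941 97.4569]
‖b‖₂ = 3.7417 and ‖x‖₂ = 110.0004
with δb = [0.0233 -0.0311 0.0292], A·Δx = δb → ‖Δx‖ = 1.7817
realised ‖Δx‖/‖x‖ = 0.0162
tightness: 0.0162 against a bound of 4.2857 (unrounded ratio ≈ 0.0038)


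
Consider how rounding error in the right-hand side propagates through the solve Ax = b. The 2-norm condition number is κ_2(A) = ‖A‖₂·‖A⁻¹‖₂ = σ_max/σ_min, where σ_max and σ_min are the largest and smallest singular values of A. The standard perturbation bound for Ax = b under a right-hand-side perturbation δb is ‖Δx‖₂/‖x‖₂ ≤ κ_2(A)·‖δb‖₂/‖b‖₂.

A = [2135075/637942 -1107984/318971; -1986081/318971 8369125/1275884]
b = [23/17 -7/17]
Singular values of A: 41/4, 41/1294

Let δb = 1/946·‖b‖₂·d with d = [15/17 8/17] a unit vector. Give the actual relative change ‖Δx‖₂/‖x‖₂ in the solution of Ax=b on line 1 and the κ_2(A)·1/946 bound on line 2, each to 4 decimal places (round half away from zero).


0.0015
0.3420

largest singular value 41/4, smallest 41/1294
κ = σ_max/σ_min = (41/4)/(41/1294) = 323.5000
perturbation bound = 323.5000·1/946 = 0.3420
solve Ax = b  →  x = [22.9218 21.6955]
‖b‖ = 1.4142, ‖x‖ = 31.5611
re-solving with b+δb shifts x by Δx of norm 0.0472
dividing the unrounded norms, ‖Δx‖/‖x‖ = 0.0015
tightness: 0.0015 against a bound of 0.3420 (unrounded ratio ≈ 0.0044)


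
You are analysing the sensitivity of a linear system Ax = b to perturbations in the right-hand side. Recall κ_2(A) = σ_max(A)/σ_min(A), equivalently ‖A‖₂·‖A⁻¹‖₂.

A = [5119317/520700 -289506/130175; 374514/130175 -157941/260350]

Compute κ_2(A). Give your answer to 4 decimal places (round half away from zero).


254.0000

M = AᵀA = [45522525321/433805584 -1280300175/54225698; -1280300175/54225698 576320409/108451396]. tr(M)=28451997/258064, det(M)=194481/1032256
solving λ² − 28451997/258064·λ + 194481/1032256 = 0 gives λ = 441/4, 441/258064
κ_2(A) = √(λ_max/λ_min) = √((441/4) / (441/258064)) = 254.0000


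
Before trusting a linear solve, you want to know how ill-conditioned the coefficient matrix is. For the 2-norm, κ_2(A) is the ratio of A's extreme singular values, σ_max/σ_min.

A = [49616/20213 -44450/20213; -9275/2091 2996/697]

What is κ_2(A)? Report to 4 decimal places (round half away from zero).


61.5000

M = AᵀA = [327000961/12723489 -103757500/4241163; -103757500/4241163 32957204/1413721]. tr(M)=741517/15129, det(M)=9604/15129
char-poly roots: 49 and 196/15129
σ_max=√49=7, σ_min=√(196/15129)=(14/123) → κ = 61.5000


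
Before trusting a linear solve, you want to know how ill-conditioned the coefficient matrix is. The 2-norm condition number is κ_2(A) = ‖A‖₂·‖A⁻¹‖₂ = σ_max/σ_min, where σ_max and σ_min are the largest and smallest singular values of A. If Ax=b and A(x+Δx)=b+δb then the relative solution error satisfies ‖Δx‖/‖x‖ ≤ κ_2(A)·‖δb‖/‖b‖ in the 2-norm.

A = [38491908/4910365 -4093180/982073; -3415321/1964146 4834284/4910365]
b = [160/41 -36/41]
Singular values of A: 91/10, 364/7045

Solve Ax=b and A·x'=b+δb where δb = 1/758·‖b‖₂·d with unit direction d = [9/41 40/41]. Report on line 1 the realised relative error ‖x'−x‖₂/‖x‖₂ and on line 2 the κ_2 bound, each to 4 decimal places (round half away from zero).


largest singular value 91/10, smallest 364/7045
κ = σ_max/σ_min = (91/10)/(364/7045) = 176.1250
κ_2(A)·‖δb‖/‖b‖ = 0.2324
solve Ax = b  →  x = [0.3878 -0.2069]
‖b‖₂ = 4.0000 and ‖x‖₂ = 0.4396
re-solving with b+δb shifts x by Δx of norm 0.1021
dividing the unrounded norms, ‖Δx‖/‖x‖ = 0.2324
so the bound is sharp here: realised error equals the bound

0.2324
0.2324


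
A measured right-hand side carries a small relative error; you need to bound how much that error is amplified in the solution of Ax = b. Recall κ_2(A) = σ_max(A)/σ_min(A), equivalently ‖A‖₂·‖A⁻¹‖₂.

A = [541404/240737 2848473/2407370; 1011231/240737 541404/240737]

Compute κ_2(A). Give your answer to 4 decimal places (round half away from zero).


333.2000

M = AᵀA = [4552617393/200533921 12140172594/1002669605; 12140172594/1002669605 129500441361/20053392100]. tr(M)=2023398549/69388900, det(M)=531441/69388900
char-poly roots: 729/25 and 729/2775556
σ_max=√(729/25)=(27/5), σ_min=√(729/2775556)=(27/1666) → κ = 333.2000


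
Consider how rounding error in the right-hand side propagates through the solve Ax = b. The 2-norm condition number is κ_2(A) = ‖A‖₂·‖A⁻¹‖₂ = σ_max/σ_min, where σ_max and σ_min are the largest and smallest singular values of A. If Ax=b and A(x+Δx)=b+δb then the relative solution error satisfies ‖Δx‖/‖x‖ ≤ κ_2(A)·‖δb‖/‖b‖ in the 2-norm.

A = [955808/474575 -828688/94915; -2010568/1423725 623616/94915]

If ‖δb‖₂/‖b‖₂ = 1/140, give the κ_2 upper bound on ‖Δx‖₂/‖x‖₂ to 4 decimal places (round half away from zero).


form AᵀA = [490580163136/81079715025 -48400296448/1801771445; -48400296448/1801771445 43024828672/360354289] with trace 6050664256/48233025 and determinant 39337984/48233025
λ_max, λ_min = (6050664256/48233025 ± √36602948378973147136/2326424700650625)/2 = 3136/25, 12544/1929321
κ_2(A) = √(λ_max/λ_min) = √((3136/25) / (12544/1929321)) = 138.9000
κ_2(A)·‖δb‖/‖b‖ = 0.9921

0.9921


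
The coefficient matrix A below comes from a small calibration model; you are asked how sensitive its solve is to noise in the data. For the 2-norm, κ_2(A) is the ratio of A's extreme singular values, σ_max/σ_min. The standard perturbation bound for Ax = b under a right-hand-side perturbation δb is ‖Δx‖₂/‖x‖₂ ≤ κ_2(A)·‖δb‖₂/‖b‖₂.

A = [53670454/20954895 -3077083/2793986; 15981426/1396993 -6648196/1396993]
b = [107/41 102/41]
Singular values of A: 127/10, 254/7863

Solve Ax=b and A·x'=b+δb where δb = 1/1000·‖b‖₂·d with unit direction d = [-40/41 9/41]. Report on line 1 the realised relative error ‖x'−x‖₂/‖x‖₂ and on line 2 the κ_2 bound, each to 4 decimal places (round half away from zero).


largest singular value 127/10, smallest 254/7863
condition number: (127/10) ÷ (254/7863) = 393.1500
worst-case relative error ≤ 393.1500 × 1/1000 = 0.3932
solve Ax = b  →  x = [-23.5948 -57.2417]
‖b‖ = 3.6056, ‖x‖ = 61.9138
with δb = [-0.0035 0.0008], A·Δx = δb → ‖Δx‖ = 0.1116
realised ‖Δx‖/‖x‖ = 0.0018
tightness: 0.0018 against a bound of 0.3932 (unrounded ratio ≈ 0.0046)

0.0018
0.3932


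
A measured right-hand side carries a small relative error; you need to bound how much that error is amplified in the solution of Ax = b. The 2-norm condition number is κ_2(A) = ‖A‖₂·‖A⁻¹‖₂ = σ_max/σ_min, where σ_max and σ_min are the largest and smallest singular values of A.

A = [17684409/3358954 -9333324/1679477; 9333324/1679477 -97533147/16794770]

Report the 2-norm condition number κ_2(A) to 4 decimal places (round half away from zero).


AᵀA = [786185575785/13415662276 -1031854968144/16769577845; -1031854968144/16769577845 21669213380049/335391556900]; tr = 24568283457/199400450, det = 151807041/1595203600
λ_max, λ_min = (24568283457/199400450 ± √150896354206838896656/9940134865050625)/2 = 12321/100, 12321/15952036
σ_max=√(12321/100)=(111/10), σ_min=√(12321/15952036)=(111/3994) → κ = 399.4000

399.4000


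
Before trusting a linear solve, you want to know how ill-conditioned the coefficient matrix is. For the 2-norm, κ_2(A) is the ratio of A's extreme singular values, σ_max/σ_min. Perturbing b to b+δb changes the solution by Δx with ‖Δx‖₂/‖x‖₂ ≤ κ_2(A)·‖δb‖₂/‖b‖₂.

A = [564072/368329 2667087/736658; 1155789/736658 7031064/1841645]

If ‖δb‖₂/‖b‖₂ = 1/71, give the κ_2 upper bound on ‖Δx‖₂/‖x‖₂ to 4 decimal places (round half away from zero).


2.7521

form AᵀA = [3101732577/645261604 9303550488/806577005; 9303550488/806577005 446584150449/16131540100] with trace 1550672973/47726450 and determinant 10556001/381811600
λ_max, λ_min = (1550672973/47726450 ± √601083692241423876/569453507400625)/2 = 3249/100, 3249/3818116
σ_max=√(3249/100)=(57/10), σ_min=√(3249/3818116)=(57/1954) → κ = 195.4000
worst-case relative error ≤ 195.4000 × 1/71 = 2.7521


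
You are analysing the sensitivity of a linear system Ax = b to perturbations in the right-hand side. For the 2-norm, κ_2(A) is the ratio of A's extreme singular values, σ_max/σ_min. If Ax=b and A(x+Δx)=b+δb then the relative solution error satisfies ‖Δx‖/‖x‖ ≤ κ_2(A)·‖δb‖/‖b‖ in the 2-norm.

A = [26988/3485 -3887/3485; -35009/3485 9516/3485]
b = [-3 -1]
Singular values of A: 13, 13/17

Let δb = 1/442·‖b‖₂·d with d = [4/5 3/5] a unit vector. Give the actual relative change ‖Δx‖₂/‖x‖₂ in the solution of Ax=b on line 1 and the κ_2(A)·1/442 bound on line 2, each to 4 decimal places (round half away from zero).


0.0024
0.0385

σ_max = 13, σ_min = 13/17
condition number: 13 ÷ (13/17) = 17.0000
bound on ‖Δx‖/‖x‖: κ·ε = 17.0000·1/442 = 0.0385
solve Ax = b  →  x = [-0.9362 -3.8105]
‖b‖ = 3.1623, ‖x‖ = 3.9238
with δb = [0.0057 0.0043], A·Δx = δb → ‖Δx‖ = 0.0094
dividing the unrounded norms, ‖Δx‖/‖x‖ = 0.0024
realised/bound (from unrounded values) ≈ 0.0620


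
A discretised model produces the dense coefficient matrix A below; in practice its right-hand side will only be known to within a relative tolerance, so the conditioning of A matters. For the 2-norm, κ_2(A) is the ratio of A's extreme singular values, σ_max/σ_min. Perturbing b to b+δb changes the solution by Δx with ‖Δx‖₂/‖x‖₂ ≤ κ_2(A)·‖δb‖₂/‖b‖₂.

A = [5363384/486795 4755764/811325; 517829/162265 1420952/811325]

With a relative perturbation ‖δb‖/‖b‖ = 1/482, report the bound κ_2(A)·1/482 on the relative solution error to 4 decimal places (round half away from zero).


M = AᵀA = [1247168391625/9478774881 221715352040/3159591627; 221715352040/3159591627 39418233296/1053197209]. tr(M)=5543019001/32798529, det(M)=11424400/32798529
solving λ² − 5543019001/32798529·λ + 11424400/32798529 = 0 gives λ = 169, 67600/32798529
κ = σ_max/σ_min = 13/(260/5727) = 286.3500
perturbation bound = 286.3500·1/482 = 0.5941

0.5941


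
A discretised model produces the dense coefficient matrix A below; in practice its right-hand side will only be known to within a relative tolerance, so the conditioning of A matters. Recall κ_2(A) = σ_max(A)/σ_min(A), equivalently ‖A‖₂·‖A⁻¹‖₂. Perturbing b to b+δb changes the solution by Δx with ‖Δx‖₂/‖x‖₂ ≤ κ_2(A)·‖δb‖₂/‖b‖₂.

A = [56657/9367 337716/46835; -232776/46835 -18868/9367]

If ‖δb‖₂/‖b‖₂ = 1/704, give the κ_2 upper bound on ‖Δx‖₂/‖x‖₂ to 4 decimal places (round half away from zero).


0.0067

form AᵀA = [465173209/7590025 16280964/303601; 16280964/303601 425439904/7590025] with trace 1058993/9025 and determinant 126247696/225625
λ_max, λ_min = (1058993/9025 ± √37566580041/3258025)/2 = 2809/25, 44944/9025
σ_max=√(2809/25)=(53/5), σ_min=√(44944/9025)=(212/95) → κ = 4.7500
worst-case relative error ≤ 4.7500 × 1/704 = 0.0067


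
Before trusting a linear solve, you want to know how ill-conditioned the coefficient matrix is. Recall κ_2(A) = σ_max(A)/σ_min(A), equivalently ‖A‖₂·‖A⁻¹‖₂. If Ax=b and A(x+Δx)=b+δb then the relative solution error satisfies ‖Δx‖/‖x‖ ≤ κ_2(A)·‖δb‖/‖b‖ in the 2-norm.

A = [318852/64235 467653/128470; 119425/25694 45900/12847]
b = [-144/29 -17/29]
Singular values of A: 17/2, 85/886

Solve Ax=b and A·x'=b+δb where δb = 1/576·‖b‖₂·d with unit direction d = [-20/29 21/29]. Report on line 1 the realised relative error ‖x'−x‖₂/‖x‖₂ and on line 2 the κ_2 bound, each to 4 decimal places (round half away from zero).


from the listed singular values, σ₁ = 17/2, σ_n = 85/886
condition number: (17/2) ÷ (85/886) = 88.6000
perturbation bound = 88.6000·1/576 = 0.1538
solve Ax = b  →  x = [-19.1388 24.7341]
2-norm of b is 5.0000; of x, 31.2741
δb = ε·‖b‖·d = [-0.0060 0.0063]; solving A·Δx = δb gives ‖Δx‖ = 0.0905
relative error = 0.0029
tightness: 0.0029 against a bound of 0.1538 (unrounded ratio ≈ 0.0188)

0.0029
0.1538


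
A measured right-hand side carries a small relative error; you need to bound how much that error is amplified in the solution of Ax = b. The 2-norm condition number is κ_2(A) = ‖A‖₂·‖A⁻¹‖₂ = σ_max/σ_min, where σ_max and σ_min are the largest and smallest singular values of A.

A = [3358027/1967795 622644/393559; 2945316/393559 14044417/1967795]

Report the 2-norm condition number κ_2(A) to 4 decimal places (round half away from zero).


331.0000

M = AᵀA = [135721894009/2303520025 5170267872/92140801; 5170267872/92140801 123103978369/2303520025]. tr(M)=307759658/2739025, det(M)=7890481/68475625
solving λ² − 307759658/2739025·λ + 7890481/68475625 = 0 gives λ = 2809/25, 2809/2739025
κ = σ_max/σ_min = (53/5)/(53/1655) = 331.0000


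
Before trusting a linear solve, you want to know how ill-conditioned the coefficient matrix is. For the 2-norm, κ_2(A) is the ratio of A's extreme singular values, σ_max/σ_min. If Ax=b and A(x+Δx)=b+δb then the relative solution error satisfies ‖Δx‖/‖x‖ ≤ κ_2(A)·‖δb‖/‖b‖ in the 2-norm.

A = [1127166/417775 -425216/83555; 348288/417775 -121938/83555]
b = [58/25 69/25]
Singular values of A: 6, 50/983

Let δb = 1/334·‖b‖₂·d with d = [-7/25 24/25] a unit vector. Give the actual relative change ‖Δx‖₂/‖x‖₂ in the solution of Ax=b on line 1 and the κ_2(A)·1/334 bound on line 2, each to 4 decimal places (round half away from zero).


0.0054
0.3532

from the listed singular values, σ₁ = 6, σ_n = 50/983
κ_2(A) = 6 / (50/983) = 117.9600
perturbation bound = 117.9600·1/334 = 0.3532
solve Ax = b  →  x = [34.9294 18.0624]
‖b‖₂ = 3.6056 and ‖x‖₂ = 39.3232
Δx = A⁻¹·δb where δb = 1/334·3.6056·d; ‖Δx‖ = 0.2122
realised ‖Δx‖/‖x‖ = 0.0054
realised/bound (from unrounded values) ≈ 0.0153


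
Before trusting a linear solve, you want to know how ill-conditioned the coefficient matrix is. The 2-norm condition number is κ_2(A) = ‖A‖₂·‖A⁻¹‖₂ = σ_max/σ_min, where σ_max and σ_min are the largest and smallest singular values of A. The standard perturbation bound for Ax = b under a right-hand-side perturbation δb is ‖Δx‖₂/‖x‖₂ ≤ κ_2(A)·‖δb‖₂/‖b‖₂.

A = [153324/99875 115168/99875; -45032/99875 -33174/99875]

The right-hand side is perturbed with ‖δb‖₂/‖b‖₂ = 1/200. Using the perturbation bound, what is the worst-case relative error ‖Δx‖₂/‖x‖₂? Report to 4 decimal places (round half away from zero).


form AᵀA = [40857808/15960025 30643056/15960025; 30643056/15960025 22982692/15960025] with trace 2553620/638401 and determinant 64/638401
solving λ² − 2553620/638401·λ + 64/638401 = 0 gives λ = 4, 16/638401
κ = σ_max/σ_min = 2/(4/799) = 399.5000
κ_2(A)·‖δb‖/‖b‖ = 1.9975

1.9975


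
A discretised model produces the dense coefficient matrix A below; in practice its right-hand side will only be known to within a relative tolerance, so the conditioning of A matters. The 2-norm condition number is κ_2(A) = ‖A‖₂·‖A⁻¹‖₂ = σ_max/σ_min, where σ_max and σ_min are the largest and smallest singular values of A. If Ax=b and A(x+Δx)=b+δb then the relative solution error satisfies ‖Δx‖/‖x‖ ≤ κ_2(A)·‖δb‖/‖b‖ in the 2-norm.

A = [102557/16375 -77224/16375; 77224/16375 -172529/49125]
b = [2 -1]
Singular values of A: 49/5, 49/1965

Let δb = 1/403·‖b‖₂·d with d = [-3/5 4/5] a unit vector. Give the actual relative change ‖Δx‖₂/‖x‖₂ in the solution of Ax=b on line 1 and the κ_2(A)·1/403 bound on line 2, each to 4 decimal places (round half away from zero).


σ_max = 49/5, σ_min = 49/1965
κ = σ_max/σ_min = (49/5)/(49/1965) = 393.0000
perturbation bound = 393.0000·1/403 = 0.9752
solve Ax = b  →  x = [-48.0408 -64.2245]
‖b‖₂ = 2.2361 and ‖x‖₂ = 80.2041
δb = ε·‖b‖·d = [-0.0033 0.0044]; solving A·Δx = δb gives ‖Δx‖ = 0.2225
dividing the unrounded norms, ‖Δx‖/‖x‖ = 0.0028
so the bound overstates the realised error by a factor of ≈ 351.5102 (computed from the unrounded values)

0.0028
0.9752


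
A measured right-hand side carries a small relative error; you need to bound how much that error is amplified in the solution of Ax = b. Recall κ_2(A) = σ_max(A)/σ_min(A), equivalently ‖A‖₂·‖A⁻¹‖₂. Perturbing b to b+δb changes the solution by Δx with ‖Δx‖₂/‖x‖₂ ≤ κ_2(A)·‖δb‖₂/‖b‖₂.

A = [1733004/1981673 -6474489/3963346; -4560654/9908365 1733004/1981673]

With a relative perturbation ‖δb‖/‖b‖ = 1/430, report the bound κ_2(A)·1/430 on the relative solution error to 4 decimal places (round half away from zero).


0.7973

AᵀA = [331772098644/339708294025 -124409757654/67941658805; -124409757654/67941658805 186616675665/54353327044]; tr = 20735312409/4701844900, det = 194481/1175461225
char-poly roots: 441/100 and 1764/47018449
κ_2(A) = √(λ_max/λ_min) = √((441/100) / (1764/47018449)) = 342.8500
perturbation bound = 342.8500·1/430 = 0.7973
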